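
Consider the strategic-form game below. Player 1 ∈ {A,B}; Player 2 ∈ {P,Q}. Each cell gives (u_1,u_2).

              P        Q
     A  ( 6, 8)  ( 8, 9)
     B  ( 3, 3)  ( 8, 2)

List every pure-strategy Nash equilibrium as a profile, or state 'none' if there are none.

Nash profiles: (A,Q)

(A,P): not NE [P2→Q gives 9>8]
(A,Q): NE
(B,P): not NE [P1→A gives 6>3]
(B,Q): not NE [P2→P gives 3>2]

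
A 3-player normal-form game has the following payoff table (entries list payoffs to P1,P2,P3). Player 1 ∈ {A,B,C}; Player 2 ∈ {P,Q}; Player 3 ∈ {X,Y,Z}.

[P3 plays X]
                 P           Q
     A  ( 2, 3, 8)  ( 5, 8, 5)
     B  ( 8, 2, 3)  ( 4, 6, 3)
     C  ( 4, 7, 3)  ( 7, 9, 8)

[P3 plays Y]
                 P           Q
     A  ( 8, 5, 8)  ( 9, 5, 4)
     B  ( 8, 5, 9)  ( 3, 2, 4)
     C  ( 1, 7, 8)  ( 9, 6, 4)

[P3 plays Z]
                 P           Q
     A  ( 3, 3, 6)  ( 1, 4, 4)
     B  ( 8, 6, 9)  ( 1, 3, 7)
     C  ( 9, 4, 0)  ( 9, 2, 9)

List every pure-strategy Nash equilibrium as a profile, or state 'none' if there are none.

(A,P,X): not NE [P1→B gives 8>2; P2→Q gives 8>3]
(A,P,Y): NE
(A,P,Z): not NE [P1→C gives 9>3; P2→Q gives 4>3; P3→Y gives 8>6]
(A,Q,X): not NE [P1→C gives 7>5]
(A,Q,Y): not NE [P3→X gives 5>4]
(A,Q,Z): not NE [P1→C gives 9>1; P3→X gives 5>4]
(B,P,X): not NE [P2→Q gives 6>2; P3→Z gives 9>3]
(B,P,Y): NE
(B,P,Z): not NE [P1→C gives 9>8]
(B,Q,X): not NE [P1→C gives 7>4; P3→Z gives 7>3]
(B,Q,Y): not NE [P1→C gives 9>3; P2→P gives 5>2; P3→Z gives 7>4]
(B,Q,Z): not NE [P1→C gives 9>1; P2→P gives 6>3]
(C,P,X): not NE [P1→B gives 8>4; P2→Q gives 9>7; P3→Y gives 8>3]
(C,P,Y): not NE [P1→B gives 8>1]
(C,P,Z): not NE [P3→Y gives 8>0]
(C,Q,X): not NE [P3→Z gives 9>8]
(C,Q,Y): not NE [P2→P gives 7>6; P3→Z gives 9>4]
(C,Q,Z): not NE [P2→P gives 4>2]

PSNE = {(A,P,Y), (B,P,Y)}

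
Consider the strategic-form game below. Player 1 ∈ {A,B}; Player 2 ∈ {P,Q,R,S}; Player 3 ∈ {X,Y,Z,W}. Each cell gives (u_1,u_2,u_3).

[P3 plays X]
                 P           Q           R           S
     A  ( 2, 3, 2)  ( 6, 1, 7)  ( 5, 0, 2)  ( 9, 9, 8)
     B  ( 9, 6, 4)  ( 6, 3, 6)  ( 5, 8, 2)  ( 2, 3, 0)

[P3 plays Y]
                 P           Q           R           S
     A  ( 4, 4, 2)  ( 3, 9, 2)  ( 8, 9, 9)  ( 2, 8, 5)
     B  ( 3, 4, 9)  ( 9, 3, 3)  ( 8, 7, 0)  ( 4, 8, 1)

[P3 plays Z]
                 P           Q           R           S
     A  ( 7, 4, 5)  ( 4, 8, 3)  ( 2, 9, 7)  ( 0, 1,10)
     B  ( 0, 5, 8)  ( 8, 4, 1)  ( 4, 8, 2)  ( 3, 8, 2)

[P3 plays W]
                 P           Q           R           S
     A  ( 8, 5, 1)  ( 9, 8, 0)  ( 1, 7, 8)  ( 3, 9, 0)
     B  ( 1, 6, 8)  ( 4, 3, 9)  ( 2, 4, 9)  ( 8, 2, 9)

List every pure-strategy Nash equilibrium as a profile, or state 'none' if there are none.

(A,P,X): not NE [P1→B gives 9>2; P2→S gives 9>3; P3→Z gives 5>2]
(A,P,Y): not NE [P2→R gives 9>4; P3→Z gives 5>2]
(A,P,Z): not NE [P2→R gives 9>4]
(A,P,W): not NE [P2→S gives 9>5; P3→Z gives 5>1]
(A,Q,X): not NE [P2→S gives 9>1]
(A,Q,Y): not NE [P1→B gives 9>3; P3→X gives 7>2]
(A,Q,Z): not NE [P1→B gives 8>4; P2→R gives 9>8; P3→X gives 7>3]
(A,Q,W): not NE [P2→S gives 9>8; P3→X gives 7>0]
(A,R,X): not NE [P2→S gives 9>0; P3→Y gives 9>2]
(A,R,Y): NE
(A,R,Z): not NE [P1→B gives 4>2; P3→Y gives 9>7]
(A,R,W): not NE [P1→B gives 2>1; P2→S gives 9>7; P3→Y gives 9>8]
(A,S,X): not NE [P3→Z gives 10>8]
(A,S,Y): not NE [P1→B gives 4>2; P2→R gives 9>8; P3→Z gives 10>5]
(A,S,Z): not NE [P1→B gives 3>0; P2→R gives 9>1]
(A,S,W): not NE [P1→B gives 8>3; P3→Z gives 10>0]
(B,P,X): not NE [P2→R gives 8>6; P3→Y gives 9>4]
(B,P,Y): not NE [P1→A gives 4>3; P2→S gives 8>4]
(B,P,Z): not NE [P1→A gives 7>0; P2→S gives 8>5; P3→Y gives 9>8]
(B,P,W): not NE [P1→A gives 8>1; P3→Y gives 9>8]
(B,Q,X): not NE [P2→R gives 8>3; P3→W gives 9>6]
(B,Q,Y): not NE [P2→S gives 8>3; P3→W gives 9>3]
(B,Q,Z): not NE [P2→S gives 8>4; P3→W gives 9>1]
(B,Q,W): not NE [P1→A gives 9>4; P2→P gives 6>3]
(B,R,X): not NE [P3→W gives 9>2]
(B,R,Y): not NE [P2→S gives 8>7; P3→W gives 9>0]
(B,R,Z): not NE [P3→W gives 9>2]
(B,R,W): not NE [P2→P gives 6>4]
(B,S,X): not NE [P1→A gives 9>2; P2→R gives 8>3; P3→W gives 9>0]
(B,S,Y): not NE [P3→W gives 9>1]
(B,S,Z): not NE [P3→W gives 9>2]
(B,S,W): not NE [P2→P gives 6>2]

Nash profiles: (A,R,Y)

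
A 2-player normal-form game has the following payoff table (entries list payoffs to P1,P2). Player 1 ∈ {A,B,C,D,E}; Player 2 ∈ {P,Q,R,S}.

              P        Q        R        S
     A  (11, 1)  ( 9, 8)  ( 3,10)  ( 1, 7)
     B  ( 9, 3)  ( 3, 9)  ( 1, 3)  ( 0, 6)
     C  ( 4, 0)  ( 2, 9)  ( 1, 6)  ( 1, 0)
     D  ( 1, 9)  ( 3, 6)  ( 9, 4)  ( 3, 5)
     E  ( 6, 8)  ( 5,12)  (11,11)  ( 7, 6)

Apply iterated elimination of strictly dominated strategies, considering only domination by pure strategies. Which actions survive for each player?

Remaining: P1:{A,E} P2:{Q,R}

P1 drop B (A beats it: P:11>9 Q:9>3 R:3>1 S:1>0)
P1 drop C (E beats it: P:6>4 Q:5>2 R:11>1 S:7>1)
P1 drop D (E beats it: P:6>1 Q:5>3 R:11>9 S:7>3)
P2 drop P (Q beats it: A:8>1 E:12>8)
P2 drop S (Q beats it: A:8>7 E:12>6)
P1→{A,E} P2→{Q,R}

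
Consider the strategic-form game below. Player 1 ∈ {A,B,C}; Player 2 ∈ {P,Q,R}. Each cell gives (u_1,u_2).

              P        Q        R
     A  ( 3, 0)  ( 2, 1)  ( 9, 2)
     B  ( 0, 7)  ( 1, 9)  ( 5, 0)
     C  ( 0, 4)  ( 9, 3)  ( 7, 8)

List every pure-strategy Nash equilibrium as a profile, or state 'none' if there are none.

(A,P): not NE [P2→R gives 2>0]
(A,Q): not NE [P1→C gives 9>2; P2→R gives 2>1]
(A,R): NE
(B,P): not NE [P1→A gives 3>0; P2→Q gives 9>7]
(B,Q): not NE [P1→C gives 9>1]
(B,R): not NE [P1→A gives 9>5; P2→Q gives 9>0]
(C,P): not NE [P1→A gives 3>0; P2→R gives 8>4]
(C,Q): not NE [P2→R gives 8>3]
(C,R): not NE [P1→A gives 9>7]

Nash profiles: (A,R)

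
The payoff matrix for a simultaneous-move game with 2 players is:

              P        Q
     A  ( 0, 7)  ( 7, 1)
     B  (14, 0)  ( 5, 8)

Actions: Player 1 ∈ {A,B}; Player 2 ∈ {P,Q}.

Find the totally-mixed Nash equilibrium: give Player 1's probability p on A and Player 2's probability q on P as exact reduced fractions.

P1 mixes 4/7 on A; P2 mixes 1/8 on P

P1 indiff ⇒ q·0+(1-q)·7 = q·14+(1-q)·5 ⇒ q(-14) = (1-q)(-2) ⇒ q = 1/8
P2 indiff ⇒ p·7+(1-p)·0 = p·1+(1-p)·8 ⇒ p(6) = (1-p)(8) ⇒ p = 4/7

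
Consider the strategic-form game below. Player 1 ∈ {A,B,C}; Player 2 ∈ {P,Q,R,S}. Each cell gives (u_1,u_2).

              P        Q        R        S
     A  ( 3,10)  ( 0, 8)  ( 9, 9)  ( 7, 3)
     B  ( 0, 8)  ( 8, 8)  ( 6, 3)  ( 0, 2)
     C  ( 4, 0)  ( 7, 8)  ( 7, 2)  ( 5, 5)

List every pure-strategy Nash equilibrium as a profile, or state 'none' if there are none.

(A,P): not NE [P1→C gives 4>3]
(A,Q): not NE [P1→B gives 8>0; P2→P gives 10>8]
(A,R): not NE [P2→P gives 10>9]
(A,S): not NE [P2→P gives 10>3]
(B,P): not NE [P1→C gives 4>0]
(B,Q): NE
(B,R): not NE [P1→A gives 9>6; P2→Q gives 8>3]
(B,S): not NE [P1→A gives 7>0; P2→Q gives 8>2]
(C,P): not NE [P2→Q gives 8>0]
(C,Q): not NE [P1→B gives 8>7]
(C,R): not NE [P1→A gives 9>7; P2→Q gives 8>2]
(C,S): not NE [P1→A gives 7>5; P2→Q gives 8>5]

NE set: (B,Q)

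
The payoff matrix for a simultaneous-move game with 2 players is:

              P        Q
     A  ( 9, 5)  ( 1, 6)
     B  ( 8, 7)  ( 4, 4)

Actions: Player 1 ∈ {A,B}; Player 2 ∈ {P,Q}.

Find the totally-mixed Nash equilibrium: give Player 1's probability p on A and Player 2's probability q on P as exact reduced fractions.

P1 mixes 3/4 on A; P2 mixes 3/4 on P

P1 indiff ⇒ q·9+(1-q)·1 = q·8+(1-q)·4 ⇒ q(1) = (1-q)(3) ⇒ q = 3/4
P2 indiff ⇒ p·5+(1-p)·7 = p·6+(1-p)·4 ⇒ p(-1) = (1-p)(-3) ⇒ p = 3/4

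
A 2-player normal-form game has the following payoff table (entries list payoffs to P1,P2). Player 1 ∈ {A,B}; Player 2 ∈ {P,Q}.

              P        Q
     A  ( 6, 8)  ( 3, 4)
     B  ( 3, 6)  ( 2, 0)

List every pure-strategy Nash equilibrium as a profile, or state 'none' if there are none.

(A,P): NE
(A,Q): not NE [P2→P gives 8>4]
(B,P): not NE [P1→A gives 6>3]
(B,Q): not NE [P1→A gives 3>2; P2→P gives 6>0]

PSNE = {(A,P)}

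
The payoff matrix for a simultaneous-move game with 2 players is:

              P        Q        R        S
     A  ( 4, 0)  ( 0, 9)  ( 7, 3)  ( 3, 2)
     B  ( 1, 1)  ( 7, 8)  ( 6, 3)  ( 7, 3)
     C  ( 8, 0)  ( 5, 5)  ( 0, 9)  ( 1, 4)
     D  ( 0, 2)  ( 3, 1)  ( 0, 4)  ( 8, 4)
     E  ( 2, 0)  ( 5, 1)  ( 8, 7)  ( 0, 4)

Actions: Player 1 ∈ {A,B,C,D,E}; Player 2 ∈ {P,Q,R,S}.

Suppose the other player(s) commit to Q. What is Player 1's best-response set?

P1 best: {B}

u_1(A vs Q) = 0
u_1(B vs Q) = 7
u_1(C vs Q) = 5
u_1(D vs Q) = 3
u_1(E vs Q) = 5
max payoff 7 at {B}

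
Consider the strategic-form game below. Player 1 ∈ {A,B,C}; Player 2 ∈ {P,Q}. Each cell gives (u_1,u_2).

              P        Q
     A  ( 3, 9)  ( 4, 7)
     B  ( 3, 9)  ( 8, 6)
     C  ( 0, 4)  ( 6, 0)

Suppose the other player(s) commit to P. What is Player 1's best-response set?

BR_1 = {A,B}

u_1(A vs P) = 3
u_1(B vs P) = 3
u_1(C vs P) = 0
max payoff 3 at {A,B}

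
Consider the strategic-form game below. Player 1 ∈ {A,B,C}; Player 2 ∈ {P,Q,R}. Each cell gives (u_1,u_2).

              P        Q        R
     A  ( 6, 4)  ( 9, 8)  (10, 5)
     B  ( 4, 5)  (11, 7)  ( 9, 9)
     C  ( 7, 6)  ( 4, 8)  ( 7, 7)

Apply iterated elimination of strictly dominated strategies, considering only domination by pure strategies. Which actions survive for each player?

Remaining: P1:{A,B} P2:{Q,R}

P2 drop P (Q beats it: A:8>4 B:7>5 C:8>6)
P1 drop C (A beats it: Q:9>4 R:10>7)
P1→{A,B} P2→{Q,R}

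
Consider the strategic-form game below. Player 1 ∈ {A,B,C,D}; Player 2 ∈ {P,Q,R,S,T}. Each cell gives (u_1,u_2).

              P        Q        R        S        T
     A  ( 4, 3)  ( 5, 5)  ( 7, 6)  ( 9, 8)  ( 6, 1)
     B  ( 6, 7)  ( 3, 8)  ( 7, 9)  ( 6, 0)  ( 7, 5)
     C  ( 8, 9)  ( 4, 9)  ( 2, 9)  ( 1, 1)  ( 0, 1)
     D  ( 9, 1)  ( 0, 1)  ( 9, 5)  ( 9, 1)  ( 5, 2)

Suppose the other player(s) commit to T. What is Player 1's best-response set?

u_1(A vs T) = 6
u_1(B vs T) = 7
u_1(C vs T) = 0
u_1(D vs T) = 5
max payoff 7 at {B}

BR_1 = {B}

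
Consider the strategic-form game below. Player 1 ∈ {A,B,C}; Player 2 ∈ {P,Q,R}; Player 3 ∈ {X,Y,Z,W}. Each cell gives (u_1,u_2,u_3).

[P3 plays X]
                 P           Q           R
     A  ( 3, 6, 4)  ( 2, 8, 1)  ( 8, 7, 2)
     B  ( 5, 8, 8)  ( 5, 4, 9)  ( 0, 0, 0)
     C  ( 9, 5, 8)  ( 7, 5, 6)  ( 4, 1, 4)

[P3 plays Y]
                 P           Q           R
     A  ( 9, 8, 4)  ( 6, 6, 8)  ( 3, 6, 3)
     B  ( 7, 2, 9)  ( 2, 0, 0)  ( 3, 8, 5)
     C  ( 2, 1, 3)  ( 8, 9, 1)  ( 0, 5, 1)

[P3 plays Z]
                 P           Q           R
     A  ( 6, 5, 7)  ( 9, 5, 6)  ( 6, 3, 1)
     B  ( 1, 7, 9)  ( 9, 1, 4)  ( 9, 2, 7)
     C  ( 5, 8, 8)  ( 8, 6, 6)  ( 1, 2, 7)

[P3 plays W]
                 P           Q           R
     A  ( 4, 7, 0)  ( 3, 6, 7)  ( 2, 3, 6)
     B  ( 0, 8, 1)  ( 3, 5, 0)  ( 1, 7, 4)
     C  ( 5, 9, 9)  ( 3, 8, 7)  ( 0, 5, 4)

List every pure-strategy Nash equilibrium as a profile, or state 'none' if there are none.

PSNE = {(A,P,Z), (C,P,W)}

(A,P,X): not NE [P1→C gives 9>3; P2→Q gives 8>6; P3→Z gives 7>4]
(A,P,Y): not NE [P3→Z gives 7>4]
(A,P,Z): NE
(A,P,W): not NE [P1→C gives 5>4; P3→Z gives 7>0]
(A,Q,X): not NE [P1→C gives 7>2; P3→Y gives 8>1]
(A,Q,Y): not NE [P1→C gives 8>6; P2→P gives 8>6]
(A,Q,Z): not NE [P3→Y gives 8>6]
(A,Q,W): not NE [P2→P gives 7>6; P3→Y gives 8>7]
(A,R,X): not NE [P2→Q gives 8>7; P3→W gives 6>2]
(A,R,Y): not NE [P2→P gives 8>6; P3→W gives 6>3]
(A,R,Z): not NE [P1→B gives 9>6; P2→Q gives 5>3; P3→W gives 6>1]
(A,R,W): not NE [P2→P gives 7>3]
(B,P,X): not NE [P1→C gives 9>5; P3→Z gives 9>8]
(B,P,Y): not NE [P1→A gives 9>7; P2→R gives 8>2]
(B,P,Z): not NE [P1→A gives 6>1]
(B,P,W): not NE [P1→C gives 5>0; P3→Z gives 9>1]
(B,Q,X): not NE [P1→C gives 7>5; P2→P gives 8>4]
(B,Q,Y): not NE [P1→C gives 8>2; P2→R gives 8>0; P3→X gives 9>0]
(B,Q,Z): not NE [P2→P gives 7>1; P3→X gives 9>4]
(B,Q,W): not NE [P2→P gives 8>5; P3→X gives 9>0]
(B,R,X): not NE [P1→A gives 8>0; P2→P gives 8>0; P3→Z gives 7>0]
(B,R,Y): not NE [P3→Z gives 7>5]
(B,R,Z): not NE [P2→P gives 7>2]
(B,R,W): not NE [P1→A gives 2>1; P2→P gives 8>7; P3→Z gives 7>4]
(C,P,X): not NE [P3→W gives 9>8]
(C,P,Y): not NE [P1→A gives 9>2; P2→Q gives 9>1; P3→W gives 9>3]
(C,P,Z): not NE [P1→A gives 6>5; P3→W gives 9>8]
(C,P,W): NE
(C,Q,X): not NE [P3→W gives 7>6]
(C,Q,Y): not NE [P3→W gives 7>1]
(C,Q,Z): not NE [P1→B gives 9>8; P2→P gives 8>6; P3→W gives 7>6]
(C,Q,W): not NE [P2→P gives 9>8]
(C,R,X): not NE [P1→A gives 8>4; P2→Q gives 5>1; P3→Z gives 7>4]
(C,R,Y): not NE [P1→B gives 3>0; P2→Q gives 9>5; P3→Z gives 7>1]
(C,R,Z): not NE [P1→B gives 9>1; P2→P gives 8>2]
(C,R,W): not NE [P1→A gives 2>0; P2→P gives 9>5; P3→Z gives 7>4]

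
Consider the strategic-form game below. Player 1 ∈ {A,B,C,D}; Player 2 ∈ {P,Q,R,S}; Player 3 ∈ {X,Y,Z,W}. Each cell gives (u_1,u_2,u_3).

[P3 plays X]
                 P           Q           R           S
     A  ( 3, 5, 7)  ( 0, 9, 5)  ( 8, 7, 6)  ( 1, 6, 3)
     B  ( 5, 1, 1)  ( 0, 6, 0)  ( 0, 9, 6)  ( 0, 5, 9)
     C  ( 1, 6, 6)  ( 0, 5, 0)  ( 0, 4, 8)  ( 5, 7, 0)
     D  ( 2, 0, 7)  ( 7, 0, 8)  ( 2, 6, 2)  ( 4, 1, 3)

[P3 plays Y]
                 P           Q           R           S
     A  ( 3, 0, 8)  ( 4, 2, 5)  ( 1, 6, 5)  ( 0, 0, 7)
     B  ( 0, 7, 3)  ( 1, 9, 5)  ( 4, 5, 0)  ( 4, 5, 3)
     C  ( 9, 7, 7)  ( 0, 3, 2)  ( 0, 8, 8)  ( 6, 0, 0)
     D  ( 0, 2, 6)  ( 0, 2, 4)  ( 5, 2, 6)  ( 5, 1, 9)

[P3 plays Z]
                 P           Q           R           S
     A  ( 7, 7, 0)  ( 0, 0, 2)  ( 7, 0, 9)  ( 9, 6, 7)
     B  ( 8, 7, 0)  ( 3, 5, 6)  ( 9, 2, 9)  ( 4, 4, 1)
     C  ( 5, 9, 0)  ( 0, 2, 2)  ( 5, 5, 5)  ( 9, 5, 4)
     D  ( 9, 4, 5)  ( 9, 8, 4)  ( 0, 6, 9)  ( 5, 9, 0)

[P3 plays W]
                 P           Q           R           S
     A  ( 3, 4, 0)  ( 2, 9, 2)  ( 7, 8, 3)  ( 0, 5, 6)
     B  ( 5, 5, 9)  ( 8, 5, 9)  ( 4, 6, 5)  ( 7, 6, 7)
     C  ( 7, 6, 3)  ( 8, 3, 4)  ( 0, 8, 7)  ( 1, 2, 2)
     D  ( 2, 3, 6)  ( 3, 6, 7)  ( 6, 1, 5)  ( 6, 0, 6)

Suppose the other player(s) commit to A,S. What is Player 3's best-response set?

u_3(X vs A,S) = 3
u_3(Y vs A,S) = 7
u_3(Z vs A,S) = 7
u_3(W vs A,S) = 6
max payoff 7 at {Y,Z}

argmax u_3 = {Y,Z}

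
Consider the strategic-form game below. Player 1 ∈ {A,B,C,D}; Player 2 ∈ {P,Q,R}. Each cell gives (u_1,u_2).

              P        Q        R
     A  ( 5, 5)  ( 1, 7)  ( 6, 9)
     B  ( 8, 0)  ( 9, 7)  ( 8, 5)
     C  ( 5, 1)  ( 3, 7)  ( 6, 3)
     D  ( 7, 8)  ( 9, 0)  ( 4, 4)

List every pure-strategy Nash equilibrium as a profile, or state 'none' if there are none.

NE set: (B,Q)

(A,P): not NE [P1→B gives 8>5; P2→R gives 9>5]
(A,Q): not NE [P1→D gives 9>1; P2→R gives 9>7]
(A,R): not NE [P1→B gives 8>6]
(B,P): not NE [P2→Q gives 7>0]
(B,Q): NE
(B,R): not NE [P2→Q gives 7>5]
(C,P): not NE [P1→B gives 8>5; P2→Q gives 7>1]
(C,Q): not NE [P1→D gives 9>3]
(C,R): not NE [P1→B gives 8>6; P2→Q gives 7>3]
(D,P): not NE [P1→B gives 8>7]
(D,Q): not NE [P2→P gives 8>0]
(D,R): not NE [P1→B gives 8>4; P2→P gives 8>4]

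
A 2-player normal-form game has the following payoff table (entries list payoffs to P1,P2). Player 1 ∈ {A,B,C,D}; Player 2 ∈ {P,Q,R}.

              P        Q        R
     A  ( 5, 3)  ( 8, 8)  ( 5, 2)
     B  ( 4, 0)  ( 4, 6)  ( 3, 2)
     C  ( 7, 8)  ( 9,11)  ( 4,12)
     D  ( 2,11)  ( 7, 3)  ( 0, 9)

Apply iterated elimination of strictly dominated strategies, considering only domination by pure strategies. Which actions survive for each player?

P1 drop B (A beats it: P:5>4 Q:8>4 R:5>3)
P1 drop D (A beats it: P:5>2 Q:8>7 R:5>0)
P2 drop P (Q beats it: A:8>3 C:11>8)
P1→{A,C} P2→{Q,R}

Survivors P1:{A,C} P2:{Q,R}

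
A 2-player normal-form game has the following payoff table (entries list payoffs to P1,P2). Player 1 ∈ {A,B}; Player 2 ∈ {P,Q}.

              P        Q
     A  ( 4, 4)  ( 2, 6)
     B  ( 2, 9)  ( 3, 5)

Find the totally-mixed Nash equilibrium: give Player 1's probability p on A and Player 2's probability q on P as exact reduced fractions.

P1 indiff ⇒ q·4+(1-q)·2 = q·2+(1-q)·3 ⇒ q(2) = (1-q)(1) ⇒ q = 1/3
P2 indiff ⇒ p·4+(1-p)·9 = p·6+(1-p)·5 ⇒ p(-2) = (1-p)(-4) ⇒ p = 2/3

(p,q) = (2/3, 1/3)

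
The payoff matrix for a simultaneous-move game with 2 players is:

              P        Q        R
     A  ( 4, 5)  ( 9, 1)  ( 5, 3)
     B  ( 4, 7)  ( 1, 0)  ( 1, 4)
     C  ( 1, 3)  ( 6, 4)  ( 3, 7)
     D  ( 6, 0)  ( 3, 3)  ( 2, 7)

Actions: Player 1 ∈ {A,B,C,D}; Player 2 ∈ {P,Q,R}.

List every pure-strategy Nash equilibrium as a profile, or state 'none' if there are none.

(A,P): not NE [P1→D gives 6>4]
(A,Q): not NE [P2→P gives 5>1]
(A,R): not NE [P2→P gives 5>3]
(B,P): not NE [P1→D gives 6>4]
(B,Q): not NE [P1→A gives 9>1; P2→P gives 7>0]
(B,R): not NE [P1→A gives 5>1; P2→P gives 7>4]
(C,P): not NE [P1→D gives 6>1; P2→R gives 7>3]
(C,Q): not NE [P1→A gives 9>6; P2→R gives 7>4]
(C,R): not NE [P1→A gives 5>3]
(D,P): not NE [P2→R gives 7>0]
(D,Q): not NE [P1→A gives 9>3; P2→R gives 7>3]
(D,R): not NE [P1→A gives 5>2]

No pure NE.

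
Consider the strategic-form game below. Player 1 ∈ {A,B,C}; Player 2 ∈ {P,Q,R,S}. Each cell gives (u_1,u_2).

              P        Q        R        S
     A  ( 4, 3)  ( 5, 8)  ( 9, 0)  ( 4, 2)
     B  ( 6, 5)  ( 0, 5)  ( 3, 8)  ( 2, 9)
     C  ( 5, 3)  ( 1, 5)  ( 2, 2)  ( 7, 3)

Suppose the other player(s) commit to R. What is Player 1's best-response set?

argmax u_1 = {A}

u_1(A vs R) = 9
u_1(B vs R) = 3
u_1(C vs R) = 2
max payoff 9 at {A}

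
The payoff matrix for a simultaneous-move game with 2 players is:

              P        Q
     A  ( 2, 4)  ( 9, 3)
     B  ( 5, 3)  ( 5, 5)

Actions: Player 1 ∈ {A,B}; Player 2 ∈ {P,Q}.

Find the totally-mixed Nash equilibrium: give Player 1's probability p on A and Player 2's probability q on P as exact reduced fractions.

(p,q) = (2/3, 4/7)

P1 indiff ⇒ q·2+(1-q)·9 = q·5+(1-q)·5 ⇒ q(-3) = (1-q)(-4) ⇒ q = 4/7
P2 indiff ⇒ p·4+(1-p)·3 = p·3+(1-p)·5 ⇒ p(1) = (1-p)(2) ⇒ p = 2/3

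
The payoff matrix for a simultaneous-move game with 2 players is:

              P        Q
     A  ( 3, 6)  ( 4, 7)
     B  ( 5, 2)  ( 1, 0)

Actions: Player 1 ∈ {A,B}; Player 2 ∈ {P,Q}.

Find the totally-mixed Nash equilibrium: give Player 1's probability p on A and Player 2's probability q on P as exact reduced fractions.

p=2/3, q=3/5

P1 indiff ⇒ q·3+(1-q)·4 = q·5+(1-q)·1 ⇒ q(-2) = (1-q)(-3) ⇒ q = 3/5
P2 indiff ⇒ p·6+(1-p)·2 = p·7+(1-p)·0 ⇒ p(-1) = (1-p)(-2) ⇒ p = 2/3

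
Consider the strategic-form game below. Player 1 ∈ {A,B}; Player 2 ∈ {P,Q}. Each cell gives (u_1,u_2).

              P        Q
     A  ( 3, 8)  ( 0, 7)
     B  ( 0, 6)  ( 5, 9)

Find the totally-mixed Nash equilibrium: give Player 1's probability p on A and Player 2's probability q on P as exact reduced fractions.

(p,q) = (3/4, 5/8)

P1 indiff ⇒ q·3+(1-q)·0 = q·0+(1-q)·5 ⇒ q(3) = (1-q)(5) ⇒ q = 5/8
P2 indiff ⇒ p·8+(1-p)·6 = p·7+(1-p)·9 ⇒ p(1) = (1-p)(3) ⇒ p = 3/4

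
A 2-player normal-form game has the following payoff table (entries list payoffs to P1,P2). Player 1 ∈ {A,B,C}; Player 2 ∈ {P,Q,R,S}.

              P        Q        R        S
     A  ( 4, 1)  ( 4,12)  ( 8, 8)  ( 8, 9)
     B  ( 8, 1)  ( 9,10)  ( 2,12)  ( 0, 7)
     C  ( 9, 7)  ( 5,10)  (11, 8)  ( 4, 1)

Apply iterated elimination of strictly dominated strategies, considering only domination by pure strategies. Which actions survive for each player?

Remaining: P1:{B,C} P2:{Q,R}

P2 drop P (Q beats it: A:12>1 B:10>1 C:10>7)
P2 drop S (Q beats it: A:12>9 B:10>7 C:10>1)
P1 drop A (C beats it: Q:5>4 R:11>8)
P1→{B,C} P2→{Q,R}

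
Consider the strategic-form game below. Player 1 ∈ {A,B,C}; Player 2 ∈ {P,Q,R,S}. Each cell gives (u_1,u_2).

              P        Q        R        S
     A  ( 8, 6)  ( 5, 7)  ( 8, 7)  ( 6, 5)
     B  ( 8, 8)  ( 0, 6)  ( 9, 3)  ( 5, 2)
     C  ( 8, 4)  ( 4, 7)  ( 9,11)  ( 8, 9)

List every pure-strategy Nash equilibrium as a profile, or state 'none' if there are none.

(A,P): not NE [P2→R gives 7>6]
(A,Q): NE
(A,R): not NE [P1→C gives 9>8]
(A,S): not NE [P1→C gives 8>6; P2→R gives 7>5]
(B,P): NE
(B,Q): not NE [P1→A gives 5>0; P2→P gives 8>6]
(B,R): not NE [P2→P gives 8>3]
(B,S): not NE [P1→C gives 8>5; P2→P gives 8>2]
(C,P): not NE [P2→R gives 11>4]
(C,Q): not NE [P1→A gives 5>4; P2→R gives 11>7]
(C,R): NE
(C,S): not NE [P2→R gives 11>9]

Nash profiles: (A,Q), (B,P), (C,R)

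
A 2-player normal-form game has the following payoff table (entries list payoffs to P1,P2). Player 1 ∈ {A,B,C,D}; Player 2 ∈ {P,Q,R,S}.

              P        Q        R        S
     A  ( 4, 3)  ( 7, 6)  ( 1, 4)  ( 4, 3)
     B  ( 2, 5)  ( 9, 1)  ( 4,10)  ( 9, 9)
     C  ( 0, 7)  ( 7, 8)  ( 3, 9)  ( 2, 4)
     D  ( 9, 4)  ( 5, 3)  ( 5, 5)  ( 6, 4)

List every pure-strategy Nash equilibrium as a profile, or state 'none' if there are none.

(A,P): not NE [P1→D gives 9>4; P2→Q gives 6>3]
(A,Q): not NE [P1→B gives 9>7]
(A,R): not NE [P1→D gives 5>1; P2→Q gives 6>4]
(A,S): not NE [P1→B gives 9>4; P2→Q gives 6>3]
(B,P): not NE [P1→D gives 9>2; P2→R gives 10>5]
(B,Q): not NE [P2→R gives 10>1]
(B,R): not NE [P1→D gives 5>4]
(B,S): not NE [P2→R gives 10>9]
(C,P): not NE [P1→D gives 9>0; P2→R gives 9>7]
(C,Q): not NE [P1→B gives 9>7; P2→R gives 9>8]
(C,R): not NE [P1→D gives 5>3]
(C,S): not NE [P1→B gives 9>2; P2→R gives 9>4]
(D,P): not NE [P2→R gives 5>4]
(D,Q): not NE [P1→B gives 9>5; P2→R gives 5>3]
(D,R): NE
(D,S): not NE [P1→B gives 9>6; P2→R gives 5>4]

NE set: (D,R)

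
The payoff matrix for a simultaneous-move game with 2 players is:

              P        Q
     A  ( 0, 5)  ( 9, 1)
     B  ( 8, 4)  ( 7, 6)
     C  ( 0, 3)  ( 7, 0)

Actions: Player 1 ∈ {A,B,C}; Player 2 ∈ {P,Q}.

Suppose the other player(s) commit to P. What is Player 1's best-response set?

BR_1 = {B}

u_1(A vs P) = 0
u_1(B vs P) = 8
u_1(C vs P) = 0
max payoff 8 at {B}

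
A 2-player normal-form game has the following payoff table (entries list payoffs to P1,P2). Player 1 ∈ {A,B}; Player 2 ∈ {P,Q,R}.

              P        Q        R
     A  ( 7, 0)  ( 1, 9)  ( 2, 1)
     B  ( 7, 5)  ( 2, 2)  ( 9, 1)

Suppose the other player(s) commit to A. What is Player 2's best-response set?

u_2(P vs A) = 0
u_2(Q vs A) = 9
u_2(R vs A) = 1
max payoff 9 at {Q}

BR_2 = {Q}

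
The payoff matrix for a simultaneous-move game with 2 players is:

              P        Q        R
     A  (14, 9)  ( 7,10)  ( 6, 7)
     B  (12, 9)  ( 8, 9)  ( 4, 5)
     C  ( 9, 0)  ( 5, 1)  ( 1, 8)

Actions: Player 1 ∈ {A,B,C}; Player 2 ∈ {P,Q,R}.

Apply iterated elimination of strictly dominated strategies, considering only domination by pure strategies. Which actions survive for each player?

P1 drop C (A beats it: P:14>9 Q:7>5 R:6>1)
P2 drop R (P beats it: A:9>7 B:9>5)
P1→{A,B} P2→{P,Q}

IESDS → P1:{A,B} P2:{P,Q}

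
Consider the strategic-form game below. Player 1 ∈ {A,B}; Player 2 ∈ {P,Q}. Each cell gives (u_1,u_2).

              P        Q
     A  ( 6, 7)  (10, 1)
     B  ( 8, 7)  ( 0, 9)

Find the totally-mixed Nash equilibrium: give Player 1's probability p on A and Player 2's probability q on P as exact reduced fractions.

P1 mixes 1/4 on A; P2 mixes 5/6 on P

P1 indiff ⇒ q·6+(1-q)·10 = q·8+(1-q)·0 ⇒ q(-2) = (1-q)(-10) ⇒ q = 5/6
P2 indiff ⇒ p·7+(1-p)·7 = p·1+(1-p)·9 ⇒ p(6) = (1-p)(2) ⇒ p = 1/4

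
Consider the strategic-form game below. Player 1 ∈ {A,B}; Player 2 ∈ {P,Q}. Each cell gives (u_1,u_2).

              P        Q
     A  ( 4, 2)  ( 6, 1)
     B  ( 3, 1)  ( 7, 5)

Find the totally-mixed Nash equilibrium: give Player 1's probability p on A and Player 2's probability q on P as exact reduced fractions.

P1 indiff ⇒ q·4+(1-q)·6 = q·3+(1-q)·7 ⇒ q(1) = (1-q)(1) ⇒ q = 1/2
P2 indiff ⇒ p·2+(1-p)·1 = p·1+(1-p)·5 ⇒ p(1) = (1-p)(4) ⇒ p = 4/5

p=4/5, q=1/2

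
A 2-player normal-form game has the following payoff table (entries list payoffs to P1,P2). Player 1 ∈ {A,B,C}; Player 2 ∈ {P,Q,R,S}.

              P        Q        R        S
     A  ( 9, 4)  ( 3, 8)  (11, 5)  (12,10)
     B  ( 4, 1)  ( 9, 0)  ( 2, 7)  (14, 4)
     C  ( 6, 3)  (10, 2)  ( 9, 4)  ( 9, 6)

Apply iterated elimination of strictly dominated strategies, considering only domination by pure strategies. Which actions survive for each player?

IESDS → P1:{A,B} P2:{R,S}

P2 drop P (R beats it: A:5>4 B:7>1 C:4>3)
P2 drop Q (S beats it: A:10>8 B:4>0 C:6>2)
P1 drop C (A beats it: R:11>9 S:12>9)
P1→{A,B} P2→{R,S}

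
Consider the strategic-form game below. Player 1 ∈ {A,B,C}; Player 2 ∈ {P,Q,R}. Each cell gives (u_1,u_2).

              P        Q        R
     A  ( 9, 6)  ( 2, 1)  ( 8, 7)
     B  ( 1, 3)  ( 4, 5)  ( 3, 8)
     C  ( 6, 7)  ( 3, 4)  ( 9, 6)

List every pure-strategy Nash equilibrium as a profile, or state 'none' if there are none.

No pure NE.

(A,P): not NE [P2→R gives 7>6]
(A,Q): not NE [P1→B gives 4>2; P2→R gives 7>1]
(A,R): not NE [P1→C gives 9>8]
(B,P): not NE [P1→A gives 9>1; P2→R gives 8>3]
(B,Q): not NE [P2→R gives 8>5]
(B,R): not NE [P1→C gives 9>3]
(C,P): not NE [P1→A gives 9>6]
(C,Q): not NE [P1→B gives 4>3; P2→P gives 7>4]
(C,R): not NE [P2→P gives 7>6]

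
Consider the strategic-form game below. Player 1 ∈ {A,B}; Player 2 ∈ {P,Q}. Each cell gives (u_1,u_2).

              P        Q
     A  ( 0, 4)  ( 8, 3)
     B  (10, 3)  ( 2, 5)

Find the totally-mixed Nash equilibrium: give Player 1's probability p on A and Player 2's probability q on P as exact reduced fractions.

P1 indiff ⇒ q·0+(1-q)·8 = q·10+(1-q)·2 ⇒ q(-10) = (1-q)(-6) ⇒ q = 3/8
P2 indiff ⇒ p·4+(1-p)·3 = p·3+(1-p)·5 ⇒ p(1) = (1-p)(2) ⇒ p = 2/3

P1 mixes 2/3 on A; P2 mixes 3/8 on P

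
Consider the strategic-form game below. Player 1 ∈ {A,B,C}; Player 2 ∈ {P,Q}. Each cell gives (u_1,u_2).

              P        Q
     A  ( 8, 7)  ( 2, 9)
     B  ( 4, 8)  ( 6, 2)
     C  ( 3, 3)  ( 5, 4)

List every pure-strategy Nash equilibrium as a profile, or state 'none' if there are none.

No pure NE.

(A,P): not NE [P2→Q gives 9>7]
(A,Q): not NE [P1→B gives 6>2]
(B,P): not NE [P1→A gives 8>4]
(B,Q): not NE [P2→P gives 8>2]
(C,P): not NE [P1→A gives 8>3; P2→Q gives 4>3]
(C,Q): not NE [P1→B gives 6>5]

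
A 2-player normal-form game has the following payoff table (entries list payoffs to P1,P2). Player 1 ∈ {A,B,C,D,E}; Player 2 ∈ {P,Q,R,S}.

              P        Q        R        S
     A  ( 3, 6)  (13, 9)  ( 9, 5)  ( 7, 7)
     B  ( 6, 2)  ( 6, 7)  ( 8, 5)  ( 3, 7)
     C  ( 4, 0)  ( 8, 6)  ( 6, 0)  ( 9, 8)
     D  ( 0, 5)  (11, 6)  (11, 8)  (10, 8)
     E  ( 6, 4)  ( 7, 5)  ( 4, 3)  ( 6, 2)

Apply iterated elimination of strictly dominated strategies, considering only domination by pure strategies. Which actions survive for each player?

Remaining: P1:{A,D} P2:{Q,R,S}

P2 drop P (Q beats it: A:9>6 B:7>2 C:6>0 D:6>5 E:5>4)
P1 drop B (A beats it: Q:13>6 R:9>8 S:7>3)
P1 drop C (D beats it: Q:11>8 R:11>6 S:10>9)
P1 drop E (A beats it: Q:13>7 R:9>4 S:7>6)
P1→{A,D} P2→{Q,R,S}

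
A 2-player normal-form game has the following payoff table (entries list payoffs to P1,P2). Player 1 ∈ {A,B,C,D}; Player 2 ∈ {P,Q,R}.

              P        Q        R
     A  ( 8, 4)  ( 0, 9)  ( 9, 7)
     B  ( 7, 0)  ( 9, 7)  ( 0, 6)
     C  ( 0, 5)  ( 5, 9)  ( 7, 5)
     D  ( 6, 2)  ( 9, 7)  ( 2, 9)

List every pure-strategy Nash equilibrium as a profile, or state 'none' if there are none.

(A,P): not NE [P2→Q gives 9>4]
(A,Q): not NE [P1→D gives 9>0]
(A,R): not NE [P2→Q gives 9>7]
(B,P): not NE [P1→A gives 8>7; P2→Q gives 7>0]
(B,Q): NE
(B,R): not NE [P1→A gives 9>0; P2→Q gives 7>6]
(C,P): not NE [P1→A gives 8>0; P2→Q gives 9>5]
(C,Q): not NE [P1→D gives 9>5]
(C,R): not NE [P1→A gives 9>7; P2→Q gives 9>5]
(D,P): not NE [P1→A gives 8>6; P2→R gives 9>2]
(D,Q): not NE [P2→R gives 9>7]
(D,R): not NE [P1→A gives 9>2]

Nash profiles: (B,Q)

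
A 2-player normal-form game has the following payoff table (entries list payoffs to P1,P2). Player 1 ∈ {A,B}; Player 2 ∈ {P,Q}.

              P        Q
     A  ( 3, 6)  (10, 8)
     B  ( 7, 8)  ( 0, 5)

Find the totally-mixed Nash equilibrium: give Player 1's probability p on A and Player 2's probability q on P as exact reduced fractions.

P1 mixes 3/5 on A; P2 mixes 5/7 on P

P1 indiff ⇒ q·3+(1-q)·10 = q·7+(1-q)·0 ⇒ q(-4) = (1-q)(-10) ⇒ q = 5/7
P2 indiff ⇒ p·6+(1-p)·8 = p·8+(1-p)·5 ⇒ p(-2) = (1-p)(-3) ⇒ p = 3/5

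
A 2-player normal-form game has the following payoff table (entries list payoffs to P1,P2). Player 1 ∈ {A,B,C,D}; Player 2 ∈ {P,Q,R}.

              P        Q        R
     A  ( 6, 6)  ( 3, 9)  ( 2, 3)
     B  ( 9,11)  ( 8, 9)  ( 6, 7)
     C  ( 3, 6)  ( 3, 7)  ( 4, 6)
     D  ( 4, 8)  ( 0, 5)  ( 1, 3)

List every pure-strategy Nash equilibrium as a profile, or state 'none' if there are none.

NE set: (B,P)

(A,P): not NE [P1→B gives 9>6; P2→Q gives 9>6]
(A,Q): not NE [P1→B gives 8>3]
(A,R): not NE [P1→B gives 6>2; P2→Q gives 9>3]
(B,P): NE
(B,Q): not NE [P2→P gives 11>9]
(B,R): not NE [P2→P gives 11>7]
(C,P): not NE [P1→B gives 9>3; P2→Q gives 7>6]
(C,Q): not NE [P1→B gives 8>3]
(C,R): not NE [P1→B gives 6>4; P2→Q gives 7>6]
(D,P): not NE [P1→B gives 9>4]
(D,Q): not NE [P1→B gives 8>0; P2→P gives 8>5]
(D,R): not NE [P1→B gives 6>1; P2→P gives 8>3]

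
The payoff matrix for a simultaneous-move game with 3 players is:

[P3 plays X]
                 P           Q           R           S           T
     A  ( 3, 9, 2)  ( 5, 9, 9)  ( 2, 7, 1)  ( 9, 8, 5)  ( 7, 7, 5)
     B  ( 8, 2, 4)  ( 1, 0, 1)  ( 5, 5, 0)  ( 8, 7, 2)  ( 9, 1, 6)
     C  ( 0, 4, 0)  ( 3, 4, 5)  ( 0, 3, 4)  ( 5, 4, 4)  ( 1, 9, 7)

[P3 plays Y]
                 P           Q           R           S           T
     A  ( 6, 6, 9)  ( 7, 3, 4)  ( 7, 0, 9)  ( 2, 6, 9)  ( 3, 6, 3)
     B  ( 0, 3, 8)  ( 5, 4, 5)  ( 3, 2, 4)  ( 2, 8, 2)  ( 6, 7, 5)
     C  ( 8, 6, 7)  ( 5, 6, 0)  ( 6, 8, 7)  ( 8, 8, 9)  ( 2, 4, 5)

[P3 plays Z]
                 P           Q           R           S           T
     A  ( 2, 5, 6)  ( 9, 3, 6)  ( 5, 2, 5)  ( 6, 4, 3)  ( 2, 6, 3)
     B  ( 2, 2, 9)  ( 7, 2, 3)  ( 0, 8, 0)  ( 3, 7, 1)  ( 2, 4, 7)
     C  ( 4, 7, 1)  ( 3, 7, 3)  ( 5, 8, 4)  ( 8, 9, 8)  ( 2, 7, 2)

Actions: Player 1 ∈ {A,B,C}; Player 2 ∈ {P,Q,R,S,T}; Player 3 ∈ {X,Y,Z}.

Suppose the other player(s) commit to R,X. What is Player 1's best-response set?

u_1(A vs R,X) = 2
u_1(B vs R,X) = 5
u_1(C vs R,X) = 0
max payoff 5 at {B}

P1 best: {B}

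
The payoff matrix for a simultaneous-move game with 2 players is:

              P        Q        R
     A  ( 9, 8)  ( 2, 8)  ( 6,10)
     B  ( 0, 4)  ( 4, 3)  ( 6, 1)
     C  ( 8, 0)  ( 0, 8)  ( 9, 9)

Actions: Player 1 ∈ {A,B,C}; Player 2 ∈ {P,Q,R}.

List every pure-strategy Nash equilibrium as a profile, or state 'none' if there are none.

(A,P): not NE [P2→R gives 10>8]
(A,Q): not NE [P1→B gives 4>2; P2→R gives 10>8]
(A,R): not NE [P1→C gives 9>6]
(B,P): not NE [P1→A gives 9>0]
(B,Q): not NE [P2→P gives 4>3]
(B,R): not NE [P1→C gives 9>6; P2→P gives 4>1]
(C,P): not NE [P1→A gives 9>8; P2→R gives 9>0]
(C,Q): not NE [P1→B gives 4>0; P2→R gives 9>8]
(C,R): NE

Nash profiles: (C,R)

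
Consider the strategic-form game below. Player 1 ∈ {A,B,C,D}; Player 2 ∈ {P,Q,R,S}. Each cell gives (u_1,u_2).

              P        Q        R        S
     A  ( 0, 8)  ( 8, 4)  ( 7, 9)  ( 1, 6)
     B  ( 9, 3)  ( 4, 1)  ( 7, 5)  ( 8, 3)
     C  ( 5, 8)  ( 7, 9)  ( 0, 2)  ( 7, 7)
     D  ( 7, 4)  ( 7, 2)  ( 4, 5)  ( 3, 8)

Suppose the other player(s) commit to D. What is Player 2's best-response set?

BR_2 = {S}

u_2(P vs D) = 4
u_2(Q vs D) = 2
u_2(R vs D) = 5
u_2(S vs D) = 8
max payoff 8 at {S}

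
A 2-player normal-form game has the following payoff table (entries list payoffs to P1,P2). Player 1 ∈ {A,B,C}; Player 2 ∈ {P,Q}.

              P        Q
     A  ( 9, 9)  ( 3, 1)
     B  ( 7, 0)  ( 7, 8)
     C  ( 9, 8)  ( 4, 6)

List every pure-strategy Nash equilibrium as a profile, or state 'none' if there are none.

PSNE = {(A,P), (B,Q), (C,P)}

(A,P): NE
(A,Q): not NE [P1→B gives 7>3; P2→P gives 9>1]
(B,P): not NE [P1→C gives 9>7; P2→Q gives 8>0]
(B,Q): NE
(C,P): NE
(C,Q): not NE [P1→B gives 7>4; P2→P gives 8>6]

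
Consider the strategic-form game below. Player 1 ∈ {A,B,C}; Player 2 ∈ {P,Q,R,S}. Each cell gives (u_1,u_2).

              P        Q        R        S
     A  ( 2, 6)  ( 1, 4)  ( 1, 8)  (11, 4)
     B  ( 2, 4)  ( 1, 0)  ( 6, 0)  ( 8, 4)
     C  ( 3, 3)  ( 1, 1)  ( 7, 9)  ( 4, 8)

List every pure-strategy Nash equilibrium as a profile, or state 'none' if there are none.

Nash profiles: (C,R)

(A,P): not NE [P1→C gives 3>2; P2→R gives 8>6]
(A,Q): not NE [P2→R gives 8>4]
(A,R): not NE [P1→C gives 7>1]
(A,S): not NE [P2→R gives 8>4]
(B,P): not NE [P1→C gives 3>2]
(B,Q): not NE [P2→S gives 4>0]
(B,R): not NE [P1→C gives 7>6; P2→S gives 4>0]
(B,S): not NE [P1→A gives 11>8]
(C,P): not NE [P2→R gives 9>3]
(C,Q): not NE [P2→R gives 9>1]
(C,R): NE
(C,S): not NE [P1→A gives 11>4; P2→R gives 9>8]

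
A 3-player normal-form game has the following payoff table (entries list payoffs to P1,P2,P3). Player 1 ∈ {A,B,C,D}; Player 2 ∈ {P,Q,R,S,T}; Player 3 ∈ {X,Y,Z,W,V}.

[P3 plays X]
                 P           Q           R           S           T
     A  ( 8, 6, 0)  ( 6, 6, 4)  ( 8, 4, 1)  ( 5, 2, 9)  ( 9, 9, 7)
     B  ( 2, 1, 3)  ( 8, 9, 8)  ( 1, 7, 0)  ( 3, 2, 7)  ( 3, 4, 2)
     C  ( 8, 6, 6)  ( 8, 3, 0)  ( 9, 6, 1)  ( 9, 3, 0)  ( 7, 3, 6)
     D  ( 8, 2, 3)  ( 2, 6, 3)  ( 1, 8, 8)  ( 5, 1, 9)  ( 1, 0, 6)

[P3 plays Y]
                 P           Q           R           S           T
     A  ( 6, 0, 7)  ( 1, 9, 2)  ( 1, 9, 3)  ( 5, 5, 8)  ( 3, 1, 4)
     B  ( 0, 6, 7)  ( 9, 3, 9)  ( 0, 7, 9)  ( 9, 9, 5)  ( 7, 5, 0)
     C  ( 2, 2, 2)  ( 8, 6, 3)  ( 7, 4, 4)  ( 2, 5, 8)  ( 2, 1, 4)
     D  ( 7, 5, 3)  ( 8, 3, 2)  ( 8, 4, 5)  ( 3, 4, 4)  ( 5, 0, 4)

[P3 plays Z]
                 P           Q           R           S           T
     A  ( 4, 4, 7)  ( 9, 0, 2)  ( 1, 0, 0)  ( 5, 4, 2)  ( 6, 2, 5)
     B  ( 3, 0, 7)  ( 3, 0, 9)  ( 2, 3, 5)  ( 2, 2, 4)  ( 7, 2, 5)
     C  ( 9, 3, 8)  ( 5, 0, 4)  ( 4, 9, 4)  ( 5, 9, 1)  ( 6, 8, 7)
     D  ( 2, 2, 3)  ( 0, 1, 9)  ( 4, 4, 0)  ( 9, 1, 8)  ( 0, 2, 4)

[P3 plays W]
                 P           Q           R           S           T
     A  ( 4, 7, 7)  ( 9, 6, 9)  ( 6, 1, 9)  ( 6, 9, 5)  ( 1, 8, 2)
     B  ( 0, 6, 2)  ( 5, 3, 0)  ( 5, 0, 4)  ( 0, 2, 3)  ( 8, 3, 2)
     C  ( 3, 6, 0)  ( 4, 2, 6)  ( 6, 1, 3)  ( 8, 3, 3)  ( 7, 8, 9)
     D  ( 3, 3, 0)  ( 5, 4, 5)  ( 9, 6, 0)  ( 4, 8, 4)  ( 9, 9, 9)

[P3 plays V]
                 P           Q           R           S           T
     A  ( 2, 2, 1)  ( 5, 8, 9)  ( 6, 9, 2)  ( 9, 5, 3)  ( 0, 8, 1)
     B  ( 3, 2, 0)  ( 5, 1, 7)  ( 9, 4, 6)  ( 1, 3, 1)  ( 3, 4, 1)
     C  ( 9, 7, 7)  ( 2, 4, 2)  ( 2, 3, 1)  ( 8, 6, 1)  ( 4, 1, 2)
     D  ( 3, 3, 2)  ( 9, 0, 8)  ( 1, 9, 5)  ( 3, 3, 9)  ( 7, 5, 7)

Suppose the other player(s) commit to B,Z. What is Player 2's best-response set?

u_2(P vs B,Z) = 0
u_2(Q vs B,Z) = 0
u_2(R vs B,Z) = 3
u_2(S vs B,Z) = 2
u_2(T vs B,Z) = 2
max payoff 3 at {R}

argmax u_2 = {R}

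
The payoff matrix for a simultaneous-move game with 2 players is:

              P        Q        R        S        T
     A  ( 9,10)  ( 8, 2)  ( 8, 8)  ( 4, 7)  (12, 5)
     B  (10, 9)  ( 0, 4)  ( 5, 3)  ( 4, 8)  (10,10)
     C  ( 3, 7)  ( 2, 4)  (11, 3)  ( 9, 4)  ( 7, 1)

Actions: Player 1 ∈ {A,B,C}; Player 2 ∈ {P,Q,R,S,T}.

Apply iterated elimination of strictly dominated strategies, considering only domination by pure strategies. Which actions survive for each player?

P2 drop Q (P beats it: A:10>2 B:9>4 C:7>4)
P2 drop R (P beats it: A:10>8 B:9>3 C:7>3)
P2 drop S (P beats it: A:10>7 B:9>8 C:7>4)
P1 drop C (A beats it: P:9>3 T:12>7)
P1→{A,B} P2→{P,T}

Survivors P1:{A,B} P2:{P,T}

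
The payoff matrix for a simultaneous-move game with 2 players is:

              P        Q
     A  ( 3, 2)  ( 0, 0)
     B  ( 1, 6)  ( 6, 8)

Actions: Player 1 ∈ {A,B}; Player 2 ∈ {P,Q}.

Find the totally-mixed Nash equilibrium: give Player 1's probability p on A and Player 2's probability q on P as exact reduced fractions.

P1 indiff ⇒ q·3+(1-q)·0 = q·1+(1-q)·6 ⇒ q(2) = (1-q)(6) ⇒ q = 3/4
P2 indiff ⇒ p·2+(1-p)·6 = p·0+(1-p)·8 ⇒ p(2) = (1-p)(2) ⇒ p = 1/2

(p,q) = (1/2, 3/4)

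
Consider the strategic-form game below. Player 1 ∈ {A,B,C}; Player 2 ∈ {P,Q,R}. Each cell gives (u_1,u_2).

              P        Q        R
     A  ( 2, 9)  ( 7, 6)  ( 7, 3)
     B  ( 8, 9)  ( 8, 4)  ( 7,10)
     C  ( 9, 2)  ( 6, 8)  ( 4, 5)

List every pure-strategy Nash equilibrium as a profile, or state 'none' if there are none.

(A,P): not NE [P1→C gives 9>2]
(A,Q): not NE [P1→B gives 8>7; P2→P gives 9>6]
(A,R): not NE [P2→P gives 9>3]
(B,P): not NE [P1→C gives 9>8; P2→R gives 10>9]
(B,Q): not NE [P2→R gives 10>4]
(B,R): NE
(C,P): not NE [P2→Q gives 8>2]
(C,Q): not NE [P1→B gives 8>6]
(C,R): not NE [P1→B gives 7>4; P2→Q gives 8>5]

Nash profiles: (B,R)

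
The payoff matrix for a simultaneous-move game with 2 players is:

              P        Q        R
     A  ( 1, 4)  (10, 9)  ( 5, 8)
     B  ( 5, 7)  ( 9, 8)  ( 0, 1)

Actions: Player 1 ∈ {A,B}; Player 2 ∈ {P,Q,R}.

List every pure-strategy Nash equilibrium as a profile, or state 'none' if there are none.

(A,P): not NE [P1→B gives 5>1; P2→Q gives 9>4]
(A,Q): NE
(A,R): not NE [P2→Q gives 9>8]
(B,P): not NE [P2→Q gives 8>7]
(B,Q): not NE [P1→A gives 10>9]
(B,R): not NE [P1→A gives 5>0; P2→Q gives 8>1]

Nash profiles: (A,Q)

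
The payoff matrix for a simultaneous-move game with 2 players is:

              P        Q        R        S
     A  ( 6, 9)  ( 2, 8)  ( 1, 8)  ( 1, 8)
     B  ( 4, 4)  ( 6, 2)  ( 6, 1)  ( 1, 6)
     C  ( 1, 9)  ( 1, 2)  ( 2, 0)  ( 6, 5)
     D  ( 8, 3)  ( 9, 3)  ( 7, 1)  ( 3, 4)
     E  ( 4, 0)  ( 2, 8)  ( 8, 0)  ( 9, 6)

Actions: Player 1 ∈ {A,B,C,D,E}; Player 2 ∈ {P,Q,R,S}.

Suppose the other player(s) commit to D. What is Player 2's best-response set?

u_2(P vs D) = 3
u_2(Q vs D) = 3
u_2(R vs D) = 1
u_2(S vs D) = 4
max payoff 4 at {S}

BR_2 = {S}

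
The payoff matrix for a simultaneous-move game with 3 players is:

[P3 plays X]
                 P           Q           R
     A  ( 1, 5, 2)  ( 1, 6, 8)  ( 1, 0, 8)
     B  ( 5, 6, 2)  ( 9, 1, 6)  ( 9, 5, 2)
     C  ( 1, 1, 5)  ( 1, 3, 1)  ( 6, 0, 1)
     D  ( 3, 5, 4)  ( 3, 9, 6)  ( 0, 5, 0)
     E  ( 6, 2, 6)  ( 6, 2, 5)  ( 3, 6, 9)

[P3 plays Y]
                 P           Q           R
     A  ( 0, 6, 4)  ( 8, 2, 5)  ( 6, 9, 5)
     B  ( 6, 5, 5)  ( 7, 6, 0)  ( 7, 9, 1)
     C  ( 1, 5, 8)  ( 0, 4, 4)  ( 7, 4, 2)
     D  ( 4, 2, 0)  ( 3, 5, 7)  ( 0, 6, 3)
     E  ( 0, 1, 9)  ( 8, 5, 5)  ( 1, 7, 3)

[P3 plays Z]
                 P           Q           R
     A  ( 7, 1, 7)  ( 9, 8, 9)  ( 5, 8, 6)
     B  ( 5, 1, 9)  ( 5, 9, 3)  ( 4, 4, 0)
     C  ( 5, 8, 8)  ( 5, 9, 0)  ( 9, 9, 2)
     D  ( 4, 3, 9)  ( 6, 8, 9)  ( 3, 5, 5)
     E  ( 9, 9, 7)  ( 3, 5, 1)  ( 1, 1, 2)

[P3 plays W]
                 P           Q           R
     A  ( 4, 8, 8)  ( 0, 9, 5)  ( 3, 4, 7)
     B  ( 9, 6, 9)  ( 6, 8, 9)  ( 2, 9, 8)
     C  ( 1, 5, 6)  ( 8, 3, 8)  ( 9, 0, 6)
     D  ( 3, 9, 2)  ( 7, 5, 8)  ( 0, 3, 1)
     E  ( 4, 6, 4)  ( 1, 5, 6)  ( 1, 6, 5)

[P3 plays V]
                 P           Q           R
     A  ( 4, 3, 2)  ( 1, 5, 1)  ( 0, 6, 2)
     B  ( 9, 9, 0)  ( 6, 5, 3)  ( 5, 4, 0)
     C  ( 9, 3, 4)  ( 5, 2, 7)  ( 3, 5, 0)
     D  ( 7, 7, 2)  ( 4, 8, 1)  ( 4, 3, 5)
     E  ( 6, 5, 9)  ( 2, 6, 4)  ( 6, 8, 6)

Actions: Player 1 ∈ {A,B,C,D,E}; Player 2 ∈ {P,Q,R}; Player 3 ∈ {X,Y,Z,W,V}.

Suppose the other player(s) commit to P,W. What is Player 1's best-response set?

u_1(A vs P,W) = 4
u_1(B vs P,W) = 9
u_1(C vs P,W) = 1
u_1(D vs P,W) = 3
u_1(E vs P,W) = 4
max payoff 9 at {B}

BR_1 = {B}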